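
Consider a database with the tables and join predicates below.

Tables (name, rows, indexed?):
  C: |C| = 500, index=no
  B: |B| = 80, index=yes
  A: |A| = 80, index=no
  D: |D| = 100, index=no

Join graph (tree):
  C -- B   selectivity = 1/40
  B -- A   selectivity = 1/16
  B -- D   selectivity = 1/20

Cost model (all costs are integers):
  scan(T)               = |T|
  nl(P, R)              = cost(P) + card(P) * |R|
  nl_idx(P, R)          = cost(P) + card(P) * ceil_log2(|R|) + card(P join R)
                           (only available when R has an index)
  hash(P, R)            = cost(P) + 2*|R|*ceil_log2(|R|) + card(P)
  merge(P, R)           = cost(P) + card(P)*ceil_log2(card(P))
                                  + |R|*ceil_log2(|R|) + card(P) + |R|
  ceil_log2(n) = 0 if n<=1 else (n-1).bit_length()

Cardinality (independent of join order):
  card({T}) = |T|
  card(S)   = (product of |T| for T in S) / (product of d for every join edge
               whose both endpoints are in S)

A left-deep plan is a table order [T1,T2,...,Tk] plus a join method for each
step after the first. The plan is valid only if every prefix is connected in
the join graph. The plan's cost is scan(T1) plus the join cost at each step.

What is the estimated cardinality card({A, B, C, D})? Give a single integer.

25000

Tables in S: A(80), B(80), C(500), D(100)
Edges inside S: C-B(d=40), B-A(d=16), B-D(d=20)
numerator = 80 * 80 * 500 * 100 = 320000000
denominator = 40 * 16 * 20 = 12800
card(S) = 320000000 / 12800 = 25000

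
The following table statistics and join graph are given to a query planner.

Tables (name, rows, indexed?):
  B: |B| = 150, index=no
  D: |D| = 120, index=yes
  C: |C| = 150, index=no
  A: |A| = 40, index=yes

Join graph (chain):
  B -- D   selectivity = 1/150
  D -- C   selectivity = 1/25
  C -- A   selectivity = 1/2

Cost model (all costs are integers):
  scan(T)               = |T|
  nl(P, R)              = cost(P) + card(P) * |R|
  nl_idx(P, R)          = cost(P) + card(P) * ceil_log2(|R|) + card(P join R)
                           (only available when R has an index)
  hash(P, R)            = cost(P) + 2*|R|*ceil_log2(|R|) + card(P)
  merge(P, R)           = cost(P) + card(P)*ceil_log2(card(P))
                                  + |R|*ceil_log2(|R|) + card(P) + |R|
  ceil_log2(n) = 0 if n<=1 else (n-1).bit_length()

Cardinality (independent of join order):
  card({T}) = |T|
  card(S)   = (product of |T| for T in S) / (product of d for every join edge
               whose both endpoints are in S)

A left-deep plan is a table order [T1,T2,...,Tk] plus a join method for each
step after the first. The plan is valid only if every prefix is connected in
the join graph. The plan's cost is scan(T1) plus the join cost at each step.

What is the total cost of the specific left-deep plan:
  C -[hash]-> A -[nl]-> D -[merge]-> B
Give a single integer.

step 1: scan C: cost=150, card=150
step 2: join A via hash
    card(P join A) = 150*40/(2) = 3000
    cost = 150 + 2*40*6 + 150 = 780
step 3: join D via nl
    card(P join D) = 3000*120/(25) = 14400
    cost = 780 + 3000*120 = 360780
step 4: join B via merge
    card(P join B) = 14400*150/(150) = 14400
    cost = 360780 + 14400*14 + 150*8 + 14400 + 150 = 578130

578130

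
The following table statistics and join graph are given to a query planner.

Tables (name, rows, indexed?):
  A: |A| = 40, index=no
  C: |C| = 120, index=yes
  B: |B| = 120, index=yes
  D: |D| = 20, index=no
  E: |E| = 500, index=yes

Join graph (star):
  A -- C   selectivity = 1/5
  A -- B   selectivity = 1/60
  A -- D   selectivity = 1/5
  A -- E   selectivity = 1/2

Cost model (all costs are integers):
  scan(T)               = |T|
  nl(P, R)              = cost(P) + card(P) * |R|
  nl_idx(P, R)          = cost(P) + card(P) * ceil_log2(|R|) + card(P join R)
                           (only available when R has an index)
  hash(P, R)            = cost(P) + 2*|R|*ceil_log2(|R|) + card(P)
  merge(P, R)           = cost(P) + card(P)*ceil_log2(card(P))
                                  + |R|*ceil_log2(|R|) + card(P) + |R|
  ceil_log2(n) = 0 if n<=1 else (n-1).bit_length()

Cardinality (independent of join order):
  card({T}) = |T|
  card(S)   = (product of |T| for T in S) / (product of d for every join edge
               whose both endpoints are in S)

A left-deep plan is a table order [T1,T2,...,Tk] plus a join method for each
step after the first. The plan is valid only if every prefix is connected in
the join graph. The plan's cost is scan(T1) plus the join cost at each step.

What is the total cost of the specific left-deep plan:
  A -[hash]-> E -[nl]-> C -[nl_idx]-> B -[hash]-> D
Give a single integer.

3849280

step 1: scan A: cost=40, card=40
step 2: join E via hash
    card(P join E) = 40*500/(2) = 10000
    cost = 40 + 2*500*9 + 40 = 9080
step 3: join C via nl
    card(P join C) = 10000*120/(5) = 240000
    cost = 9080 + 10000*120 = 1209080
step 4: join B via nl_idx
    card(P join B) = 240000*120/(60) = 480000
    cost = 1209080 + 240000*7 + 480000 = 3369080
step 5: join D via hash
    card(P join D) = 480000*20/(5) = 1920000
    cost = 3369080 + 2*20*5 + 480000 = 3849280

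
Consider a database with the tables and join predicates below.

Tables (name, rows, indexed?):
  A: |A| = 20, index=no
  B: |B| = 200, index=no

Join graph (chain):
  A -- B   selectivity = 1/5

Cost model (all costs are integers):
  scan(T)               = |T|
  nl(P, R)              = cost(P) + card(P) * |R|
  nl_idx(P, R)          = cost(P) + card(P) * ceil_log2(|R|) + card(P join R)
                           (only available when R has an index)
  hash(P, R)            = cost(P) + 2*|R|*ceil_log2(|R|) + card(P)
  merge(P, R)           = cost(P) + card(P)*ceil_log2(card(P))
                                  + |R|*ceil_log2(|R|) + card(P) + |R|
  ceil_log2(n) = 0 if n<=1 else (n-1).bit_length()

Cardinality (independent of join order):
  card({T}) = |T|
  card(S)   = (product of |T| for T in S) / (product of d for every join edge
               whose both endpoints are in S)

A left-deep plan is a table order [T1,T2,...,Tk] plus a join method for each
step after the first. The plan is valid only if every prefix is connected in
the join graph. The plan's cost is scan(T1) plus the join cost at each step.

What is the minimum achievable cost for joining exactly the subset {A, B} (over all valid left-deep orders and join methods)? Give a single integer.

600

Selinger DP over subsets of {A,B}:
  {A}: scan cost=20, card=20
  {B}: scan cost=200, card=200
  {AB}: card=800; try (A,hash)→600, (B,merge)→1940, (A,merge)→2120, (B,hash)→3240, (B,nl)→4020, (A,nl)→4200; best=600 via (A,hash)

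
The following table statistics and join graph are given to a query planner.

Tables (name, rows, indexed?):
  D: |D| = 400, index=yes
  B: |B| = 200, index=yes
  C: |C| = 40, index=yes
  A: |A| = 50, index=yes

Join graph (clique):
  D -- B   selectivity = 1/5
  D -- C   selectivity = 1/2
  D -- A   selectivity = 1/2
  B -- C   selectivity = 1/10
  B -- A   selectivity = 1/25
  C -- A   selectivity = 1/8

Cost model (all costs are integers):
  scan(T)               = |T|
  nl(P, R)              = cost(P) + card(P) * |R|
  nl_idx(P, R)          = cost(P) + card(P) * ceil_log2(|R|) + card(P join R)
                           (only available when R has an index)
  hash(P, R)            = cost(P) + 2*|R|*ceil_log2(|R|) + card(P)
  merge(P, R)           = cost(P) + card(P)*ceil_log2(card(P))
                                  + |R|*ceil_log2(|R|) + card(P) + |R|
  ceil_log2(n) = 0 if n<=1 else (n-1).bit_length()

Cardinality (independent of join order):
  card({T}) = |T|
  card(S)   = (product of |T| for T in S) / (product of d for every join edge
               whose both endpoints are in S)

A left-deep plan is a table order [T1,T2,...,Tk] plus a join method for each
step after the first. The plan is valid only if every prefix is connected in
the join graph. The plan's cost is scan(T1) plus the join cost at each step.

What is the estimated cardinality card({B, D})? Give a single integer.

16000

Tables in S: B(200), D(400)
Edges inside S: D-B(d=5)
numerator = 200 * 400 = 80000
denominator = 5 = 5
card(S) = 80000 / 5 = 16000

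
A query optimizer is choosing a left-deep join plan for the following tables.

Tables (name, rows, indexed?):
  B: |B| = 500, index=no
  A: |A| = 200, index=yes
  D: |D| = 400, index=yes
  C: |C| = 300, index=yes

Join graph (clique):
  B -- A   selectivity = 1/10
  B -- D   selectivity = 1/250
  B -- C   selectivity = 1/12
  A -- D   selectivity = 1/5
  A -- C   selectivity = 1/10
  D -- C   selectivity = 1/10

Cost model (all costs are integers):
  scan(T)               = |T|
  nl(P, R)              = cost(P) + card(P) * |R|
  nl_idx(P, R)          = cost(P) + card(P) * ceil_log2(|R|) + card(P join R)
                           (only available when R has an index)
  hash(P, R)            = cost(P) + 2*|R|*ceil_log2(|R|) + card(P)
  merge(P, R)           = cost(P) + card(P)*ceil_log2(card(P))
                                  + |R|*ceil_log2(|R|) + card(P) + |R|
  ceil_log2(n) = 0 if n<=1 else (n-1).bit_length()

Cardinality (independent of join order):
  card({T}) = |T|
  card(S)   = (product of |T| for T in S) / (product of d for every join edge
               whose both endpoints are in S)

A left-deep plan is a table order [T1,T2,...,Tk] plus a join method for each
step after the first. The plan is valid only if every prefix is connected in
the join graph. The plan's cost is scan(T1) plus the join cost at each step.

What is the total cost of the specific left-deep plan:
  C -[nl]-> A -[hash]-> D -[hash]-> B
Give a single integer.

130500

step 1: scan C: cost=300, card=300
step 2: join A via nl
    card(P join A) = 300*200/(10) = 6000
    cost = 300 + 300*200 = 60300
step 3: join D via hash
    card(P join D) = 6000*400/(5*10) = 48000
    cost = 60300 + 2*400*9 + 6000 = 73500
step 4: join B via hash
    card(P join B) = 48000*500/(10*250*12) = 800
    cost = 73500 + 2*500*9 + 48000 = 130500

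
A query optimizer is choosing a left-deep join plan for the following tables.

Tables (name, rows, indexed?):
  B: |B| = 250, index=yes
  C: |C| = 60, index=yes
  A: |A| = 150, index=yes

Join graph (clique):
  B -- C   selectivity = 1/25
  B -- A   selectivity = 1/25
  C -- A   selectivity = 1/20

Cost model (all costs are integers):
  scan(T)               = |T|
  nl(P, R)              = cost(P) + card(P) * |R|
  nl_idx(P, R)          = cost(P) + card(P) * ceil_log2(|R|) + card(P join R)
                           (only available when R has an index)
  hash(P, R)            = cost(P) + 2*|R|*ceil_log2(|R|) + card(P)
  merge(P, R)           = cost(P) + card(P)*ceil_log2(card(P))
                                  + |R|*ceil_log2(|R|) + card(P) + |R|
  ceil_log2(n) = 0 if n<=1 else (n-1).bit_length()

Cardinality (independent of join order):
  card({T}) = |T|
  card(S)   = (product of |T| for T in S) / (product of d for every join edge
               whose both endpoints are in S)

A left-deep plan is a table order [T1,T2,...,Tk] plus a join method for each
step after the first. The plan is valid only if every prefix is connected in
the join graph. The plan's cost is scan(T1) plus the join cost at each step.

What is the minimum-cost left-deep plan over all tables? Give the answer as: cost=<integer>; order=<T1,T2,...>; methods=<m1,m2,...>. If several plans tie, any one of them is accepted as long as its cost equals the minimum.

cost=4140; order=C,B,A; methods=nl_idx,hash

Selinger DP (subsets sized 1..n):
  {B}: scan cost=250, card=250
  {C}: scan cost=60, card=60
  {A}: scan cost=150, card=150
  {BC}: card=600; try (B,nl_idx)→1140, (C,hash)→1220, (C,nl_idx)→2350, (B,merge)→2730, (C,merge)→2920, (B,hash)→4120 …(+2); best=1140 via (B,nl_idx)
  {AB}: card=1500; try (B,nl_idx)→2850, (A,hash)→2900, (B,merge)→3750, (A,nl_idx)→3750, (A,merge)→3850, (B,hash)→4300 …(+2); best=2850 via (B,nl_idx)
  {AC}: card=450; try (A,nl_idx)→990, (C,hash)→1020, (C,nl_idx)→1500, (A,merge)→1830, (C,merge)→1920, (A,hash)→2520 …(+2); best=990 via (A,nl_idx)
  {ABC}: card=180; try (A,hash)→4140, (B,nl_idx)→4770, (C,hash)→5070, (B,hash)→5440, (A,nl_idx)→6120, (B,merge)→7740 …(+6); best=4140 via (A,hash)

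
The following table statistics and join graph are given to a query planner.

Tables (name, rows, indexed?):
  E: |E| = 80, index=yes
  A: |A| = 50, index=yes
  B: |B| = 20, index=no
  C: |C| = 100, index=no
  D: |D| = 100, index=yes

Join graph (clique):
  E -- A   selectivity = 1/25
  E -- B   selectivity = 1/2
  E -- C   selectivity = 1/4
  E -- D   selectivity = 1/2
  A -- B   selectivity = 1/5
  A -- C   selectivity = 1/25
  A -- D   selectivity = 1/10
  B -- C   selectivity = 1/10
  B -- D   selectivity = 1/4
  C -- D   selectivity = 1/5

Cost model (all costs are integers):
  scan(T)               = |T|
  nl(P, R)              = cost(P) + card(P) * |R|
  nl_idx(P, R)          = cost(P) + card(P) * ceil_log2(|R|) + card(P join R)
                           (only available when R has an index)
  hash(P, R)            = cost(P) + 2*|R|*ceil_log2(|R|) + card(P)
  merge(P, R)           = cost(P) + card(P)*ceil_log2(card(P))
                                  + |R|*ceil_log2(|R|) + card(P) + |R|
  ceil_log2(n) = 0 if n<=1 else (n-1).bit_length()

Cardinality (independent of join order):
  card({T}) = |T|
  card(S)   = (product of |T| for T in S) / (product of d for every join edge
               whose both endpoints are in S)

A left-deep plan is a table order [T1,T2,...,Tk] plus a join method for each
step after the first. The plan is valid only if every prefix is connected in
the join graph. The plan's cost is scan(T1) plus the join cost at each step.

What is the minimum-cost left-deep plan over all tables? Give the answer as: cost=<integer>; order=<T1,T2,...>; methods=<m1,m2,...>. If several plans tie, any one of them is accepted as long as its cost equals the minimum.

Selinger DP (subsets sized 1..n):
  {E}: scan cost=80, card=80
  {A}: scan cost=50, card=50
  {B}: scan cost=20, card=20
  {C}: scan cost=100, card=100
  {D}: scan cost=100, card=100
  {AE}: card=160; try (E,nl_idx)→560, (A,nl_idx)→720, (A,hash)→760, (E,merge)→1040, (A,merge)→1070, (E,hash)→1220 …(+2); best=560 via (E,nl_idx)
  {BE}: card=800; try (B,hash)→360, (E,merge)→780, (B,merge)→840, (E,nl_idx)→960, (E,hash)→1160, (E,nl)→1620 …(+1); best=360 via (B,hash)
  {CE}: card=2000; try (E,hash)→1320, (C,merge)→1520, (E,merge)→1540, (C,hash)→1560, (E,nl_idx)→2800, (C,nl)→8080 …(+1); best=1320 via (E,hash)
  {DE}: card=4000; try (E,hash)→1320, (D,merge)→1520, (E,merge)→1540, (D,hash)→1560, (D,nl_idx)→4640, (E,nl_idx)→4800 …(+2); best=1320 via (E,hash)
  {AB}: card=200; try (B,hash)→300, (A,nl_idx)→340, (A,merge)→490, (B,merge)→520, (A,hash)→640, (A,nl)→1020 …(+1); best=300 via (B,hash)
  {AC}: card=200; try (A,hash)→800, (A,nl_idx)→900, (C,merge)→1200, (A,merge)→1250, (C,hash)→1500, (C,nl)→5050 …(+1); best=800 via (A,hash)
  {AD}: card=500; try (A,hash)→800, (D,nl_idx)→900, (D,merge)→1200, (A,nl_idx)→1200, (A,merge)→1250, (D,hash)→1500 …(+2); best=800 via (A,hash)
  {BC}: card=200; try (B,hash)→400, (C,merge)→940, (B,merge)→1020, (C,hash)→1440, (C,nl)→2020, (B,nl)→2100; best=400 via (B,hash)
  {BD}: card=500; try (B,hash)→400, (D,nl_idx)→660, (D,merge)→940, (B,merge)→1020, (D,hash)→1440, (D,nl)→2020 …(+1); best=400 via (B,hash)
  {CD}: card=2000; try (D,hash)→1600, (C,hash)→1600, (D,merge)→1700, (C,merge)→1700, (D,nl_idx)→2800, (D,nl)→10100 …(+1); best=1600 via (D,hash)
  {ABE}: card=320; try (B,hash)→920, (E,hash)→1620, (A,hash)→1760, (E,nl_idx)→2020, (B,merge)→2120, (E,merge)→2740 …(+5); best=920 via (B,hash)
  {ACE}: card=160; try (E,hash)→2120, (C,hash)→2120, (E,nl_idx)→2360, (C,merge)→2800, (E,merge)→3240, (A,hash)→3920 …(+5); best=2120 via (E,hash)
  {ADE}: card=800; try (D,hash)→2120, (E,hash)→2420, (D,nl_idx)→2480, (D,merge)→2800, (E,nl_idx)→5100, (A,hash)→5920 …(+6); best=2120 via (D,hash)
  {BCE}: card=2000; try (E,hash)→1720, (C,hash)→2560, (E,merge)→2840, (B,hash)→3520, (E,nl_idx)→3800, (C,merge)→9960 …(+4); best=1720 via (E,hash)
  {BDE}: card=10000; try (E,hash)→2020, (D,hash)→2560, (B,hash)→5520, (E,merge)→6040, (D,merge)→9960, (E,nl_idx)→13900 …(+5); best=2020 via (E,hash)
  {CDE}: card=20000; try (E,hash)→4720, (D,hash)→4720, (C,hash)→6720, (D,merge)→26120, (E,merge)→26240, (D,nl_idx)→35320 …(+5); best=4720 via (E,hash)
  {ABC}: card=80; try (B,hash)→1200, (A,hash)→1200, (A,nl_idx)→1680, (C,hash)→1900, (A,merge)→2550, (B,merge)→2720 …(+4); best=1200 via (B,hash)
  {ABD}: card=500; try (B,hash)→1500, (A,hash)→1500, (D,hash)→1900, (D,nl_idx)→2200, (D,merge)→2900, (A,nl_idx)→3900 …(+5); best=1500 via (B,hash)
  {ACD}: card=400; try (D,hash)→2400, (D,nl_idx)→2600, (C,hash)→2700, (D,merge)→3400, (A,hash)→4200, (C,merge)→6600 …(+5); best=2400 via (D,hash)
  {BCD}: card=1000; try (D,hash)→2000, (C,hash)→2300, (D,nl_idx)→2800, (D,merge)→3000, (B,hash)→3800, (C,merge)→6200 …(+4); best=2000 via (D,hash)
  {ABCE}: card=32; try (E,nl_idx)→1792, (E,hash)→2400, (E,merge)→2480, (B,hash)→2480, (C,hash)→2640, (B,merge)→3680 …(+8); best=1792 via (E,nl_idx)
  {ABDE}: card=400; try (D,hash)→2640, (E,hash)→3120, (B,hash)→3120, (D,nl_idx)→3560, (D,merge)→4920, (E,nl_idx)→5400 …(+9); best=2640 via (D,hash)
  {ACDE}: card=160; try (D,nl_idx)→3400, (D,hash)→3680, (E,hash)→3920, (C,hash)→4320, (D,merge)→4360, (E,nl_idx)→5360 …(+9); best=3400 via (D,nl_idx)
  {BCDE}: card=5000; try (E,hash)→4120, (D,hash)→5120, (C,hash)→13420, (E,merge)→13640, (E,nl_idx)→14000, (D,nl_idx)→20720 …(+8); best=4120 via (E,hash)
  {ABCD}: card=40; try (D,nl_idx)→1800, (D,merge)→2640, (D,hash)→2680, (B,hash)→3000, (C,hash)→3400, (A,hash)→3600 …(+8); best=1800 via (D,nl_idx)
  {ABCDE}: card=8; try (D,nl_idx)→2024, (E,nl_idx)→2088, (E,merge)→2720, (D,merge)→2784, (E,hash)→2960, (D,hash)→3224 …(+12); best=2024 via (D,nl_idx)

cost=2024; order=C,A,B,E,D; methods=hash,hash,nl_idx,nl_idx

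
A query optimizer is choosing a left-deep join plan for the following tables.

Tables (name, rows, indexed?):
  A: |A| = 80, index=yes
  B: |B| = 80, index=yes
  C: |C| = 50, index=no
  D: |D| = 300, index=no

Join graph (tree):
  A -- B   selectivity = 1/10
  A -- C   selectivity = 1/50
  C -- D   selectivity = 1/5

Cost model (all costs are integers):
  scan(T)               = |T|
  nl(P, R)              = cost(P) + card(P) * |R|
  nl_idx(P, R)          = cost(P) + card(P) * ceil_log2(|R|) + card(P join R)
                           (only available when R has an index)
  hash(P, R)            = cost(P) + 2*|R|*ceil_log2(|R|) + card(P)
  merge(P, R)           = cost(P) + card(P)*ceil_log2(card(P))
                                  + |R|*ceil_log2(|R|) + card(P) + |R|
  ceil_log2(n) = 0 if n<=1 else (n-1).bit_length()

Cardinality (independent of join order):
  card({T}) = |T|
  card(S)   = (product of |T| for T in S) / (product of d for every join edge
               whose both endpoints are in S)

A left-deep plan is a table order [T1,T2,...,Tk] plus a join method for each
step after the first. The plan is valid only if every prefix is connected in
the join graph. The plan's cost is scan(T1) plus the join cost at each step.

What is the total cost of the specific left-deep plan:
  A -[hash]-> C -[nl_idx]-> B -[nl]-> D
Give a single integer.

193960

step 1: scan A: cost=80, card=80
step 2: join C via hash
    card(P join C) = 80*50/(50) = 80
    cost = 80 + 2*50*6 + 80 = 760
step 3: join B via nl_idx
    card(P join B) = 80*80/(10) = 640
    cost = 760 + 80*7 + 640 = 1960
step 4: join D via nl
    card(P join D) = 640*300/(5) = 38400
    cost = 1960 + 640*300 = 193960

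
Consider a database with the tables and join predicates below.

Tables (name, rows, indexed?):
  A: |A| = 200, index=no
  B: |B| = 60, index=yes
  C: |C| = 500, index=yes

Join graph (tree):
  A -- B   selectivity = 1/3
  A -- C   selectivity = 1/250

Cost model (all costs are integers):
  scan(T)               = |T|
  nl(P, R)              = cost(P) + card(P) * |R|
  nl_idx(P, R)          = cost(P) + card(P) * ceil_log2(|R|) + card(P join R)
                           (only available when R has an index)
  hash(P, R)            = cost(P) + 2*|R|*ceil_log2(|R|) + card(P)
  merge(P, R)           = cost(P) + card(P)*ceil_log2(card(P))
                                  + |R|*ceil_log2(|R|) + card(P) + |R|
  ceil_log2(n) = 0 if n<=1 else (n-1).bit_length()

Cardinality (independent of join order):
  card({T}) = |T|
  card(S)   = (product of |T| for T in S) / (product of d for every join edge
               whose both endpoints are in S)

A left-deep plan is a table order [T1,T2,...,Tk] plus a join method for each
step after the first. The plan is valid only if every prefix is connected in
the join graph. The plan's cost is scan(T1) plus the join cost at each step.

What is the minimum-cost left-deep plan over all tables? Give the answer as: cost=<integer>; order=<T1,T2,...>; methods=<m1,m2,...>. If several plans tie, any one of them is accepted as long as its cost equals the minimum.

cost=3520; order=A,C,B; methods=nl_idx,hash

Selinger DP (subsets sized 1..n):
  {A}: scan cost=200, card=200
  {B}: scan cost=60, card=60
  {C}: scan cost=500, card=500
  {AB}: card=4000; try (B,hash)→1120, (A,merge)→2280, (B,merge)→2420, (A,hash)→3320, (B,nl_idx)→5400, (A,nl)→12060 …(+1); best=1120 via (B,hash)
  {AC}: card=400; try (C,nl_idx)→2400, (A,hash)→4200, (C,merge)→7000, (A,merge)→7300, (C,hash)→9400, (C,nl)→100200 …(+1); best=2400 via (C,nl_idx)
  {ABC}: card=8000; try (B,hash)→3520, (B,merge)→6820, (B,nl_idx)→12800, (C,hash)→14120, (B,nl)→26400, (C,nl_idx)→45120 …(+2); best=3520 via (B,hash)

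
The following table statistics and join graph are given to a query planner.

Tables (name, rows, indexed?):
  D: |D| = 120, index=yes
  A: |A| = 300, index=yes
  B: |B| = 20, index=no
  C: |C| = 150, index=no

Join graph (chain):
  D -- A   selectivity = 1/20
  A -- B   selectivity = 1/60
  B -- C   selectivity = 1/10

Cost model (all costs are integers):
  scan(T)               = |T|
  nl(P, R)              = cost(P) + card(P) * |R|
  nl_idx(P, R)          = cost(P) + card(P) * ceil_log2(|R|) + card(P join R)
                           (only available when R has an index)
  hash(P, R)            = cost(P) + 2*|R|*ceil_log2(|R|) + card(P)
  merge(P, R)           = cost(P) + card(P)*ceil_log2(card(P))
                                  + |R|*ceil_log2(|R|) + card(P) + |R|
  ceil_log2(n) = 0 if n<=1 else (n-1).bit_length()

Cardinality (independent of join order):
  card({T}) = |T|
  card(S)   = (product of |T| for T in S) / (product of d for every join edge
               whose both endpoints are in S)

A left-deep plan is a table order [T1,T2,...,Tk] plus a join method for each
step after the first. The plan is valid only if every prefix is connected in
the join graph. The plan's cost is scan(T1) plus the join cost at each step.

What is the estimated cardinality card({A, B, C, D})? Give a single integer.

9000

Tables in S: A(300), B(20), C(150), D(120)
Edges inside S: D-A(d=20), A-B(d=60), B-C(d=10)
numerator = 300 * 20 * 150 * 120 = 108000000
denominator = 20 * 60 * 10 = 12000
card(S) = 108000000 / 12000 = 9000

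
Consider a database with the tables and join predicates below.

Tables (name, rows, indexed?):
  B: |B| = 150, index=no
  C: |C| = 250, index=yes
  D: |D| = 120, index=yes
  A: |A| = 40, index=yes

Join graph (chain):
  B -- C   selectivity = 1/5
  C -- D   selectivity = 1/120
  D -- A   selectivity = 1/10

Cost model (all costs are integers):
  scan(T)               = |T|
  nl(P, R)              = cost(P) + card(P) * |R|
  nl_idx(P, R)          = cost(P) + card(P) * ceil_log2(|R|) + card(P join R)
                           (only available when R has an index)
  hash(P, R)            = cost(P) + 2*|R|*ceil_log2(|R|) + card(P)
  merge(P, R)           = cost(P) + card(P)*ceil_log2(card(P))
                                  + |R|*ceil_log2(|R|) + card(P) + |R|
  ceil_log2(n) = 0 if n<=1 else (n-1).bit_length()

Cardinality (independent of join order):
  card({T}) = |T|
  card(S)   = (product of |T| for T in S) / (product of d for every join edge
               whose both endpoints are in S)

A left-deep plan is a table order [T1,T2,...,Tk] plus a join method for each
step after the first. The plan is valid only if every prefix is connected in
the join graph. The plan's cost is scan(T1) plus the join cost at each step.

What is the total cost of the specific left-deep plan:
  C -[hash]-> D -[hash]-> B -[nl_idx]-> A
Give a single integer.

79830

step 1: scan C: cost=250, card=250
step 2: join D via hash
    card(P join D) = 250*120/(120) = 250
    cost = 250 + 2*120*7 + 250 = 2180
step 3: join B via hash
    card(P join B) = 250*150/(5) = 7500
    cost = 2180 + 2*150*8 + 250 = 4830
step 4: join A via nl_idx
    card(P join A) = 7500*40/(10) = 30000
    cost = 4830 + 7500*6 + 30000 = 79830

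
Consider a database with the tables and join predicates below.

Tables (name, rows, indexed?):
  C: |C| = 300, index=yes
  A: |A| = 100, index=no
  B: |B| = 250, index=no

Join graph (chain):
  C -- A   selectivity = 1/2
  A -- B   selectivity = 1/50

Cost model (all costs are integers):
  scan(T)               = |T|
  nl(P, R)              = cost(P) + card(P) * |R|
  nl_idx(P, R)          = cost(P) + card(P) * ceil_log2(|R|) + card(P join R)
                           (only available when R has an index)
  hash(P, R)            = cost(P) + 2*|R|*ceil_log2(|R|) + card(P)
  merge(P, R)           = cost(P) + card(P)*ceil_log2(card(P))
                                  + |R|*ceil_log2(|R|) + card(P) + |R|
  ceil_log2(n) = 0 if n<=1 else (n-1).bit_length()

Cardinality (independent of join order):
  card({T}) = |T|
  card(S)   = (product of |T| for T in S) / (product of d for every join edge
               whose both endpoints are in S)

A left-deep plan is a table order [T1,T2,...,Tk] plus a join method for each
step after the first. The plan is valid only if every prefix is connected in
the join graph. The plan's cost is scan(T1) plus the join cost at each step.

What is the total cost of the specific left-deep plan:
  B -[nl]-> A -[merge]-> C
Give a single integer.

step 1: scan B: cost=250, card=250
step 2: join A via nl
    card(P join A) = 250*100/(50) = 500
    cost = 250 + 250*100 = 25250
step 3: join C via merge
    card(P join C) = 500*300/(2) = 75000
    cost = 25250 + 500*9 + 300*9 + 500 + 300 = 33250

33250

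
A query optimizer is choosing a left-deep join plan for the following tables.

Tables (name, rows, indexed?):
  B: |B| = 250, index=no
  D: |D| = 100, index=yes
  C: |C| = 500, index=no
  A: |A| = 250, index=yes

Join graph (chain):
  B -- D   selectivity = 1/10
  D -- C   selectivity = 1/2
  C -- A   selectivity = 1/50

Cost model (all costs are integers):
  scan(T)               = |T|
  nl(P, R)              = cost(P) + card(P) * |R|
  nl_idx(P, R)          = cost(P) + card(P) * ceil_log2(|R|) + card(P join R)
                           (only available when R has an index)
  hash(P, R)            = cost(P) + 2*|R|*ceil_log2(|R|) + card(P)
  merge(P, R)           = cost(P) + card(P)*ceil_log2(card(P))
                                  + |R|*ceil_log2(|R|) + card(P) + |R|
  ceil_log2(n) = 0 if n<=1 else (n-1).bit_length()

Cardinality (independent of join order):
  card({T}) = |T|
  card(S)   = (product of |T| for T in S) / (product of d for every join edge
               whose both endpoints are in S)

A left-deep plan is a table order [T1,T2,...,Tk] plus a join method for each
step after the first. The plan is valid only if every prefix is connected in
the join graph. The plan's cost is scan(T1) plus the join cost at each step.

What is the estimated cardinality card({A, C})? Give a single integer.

Tables in S: A(250), C(500)
Edges inside S: C-A(d=50)
numerator = 250 * 500 = 125000
denominator = 50 = 50
card(S) = 125000 / 50 = 2500

2500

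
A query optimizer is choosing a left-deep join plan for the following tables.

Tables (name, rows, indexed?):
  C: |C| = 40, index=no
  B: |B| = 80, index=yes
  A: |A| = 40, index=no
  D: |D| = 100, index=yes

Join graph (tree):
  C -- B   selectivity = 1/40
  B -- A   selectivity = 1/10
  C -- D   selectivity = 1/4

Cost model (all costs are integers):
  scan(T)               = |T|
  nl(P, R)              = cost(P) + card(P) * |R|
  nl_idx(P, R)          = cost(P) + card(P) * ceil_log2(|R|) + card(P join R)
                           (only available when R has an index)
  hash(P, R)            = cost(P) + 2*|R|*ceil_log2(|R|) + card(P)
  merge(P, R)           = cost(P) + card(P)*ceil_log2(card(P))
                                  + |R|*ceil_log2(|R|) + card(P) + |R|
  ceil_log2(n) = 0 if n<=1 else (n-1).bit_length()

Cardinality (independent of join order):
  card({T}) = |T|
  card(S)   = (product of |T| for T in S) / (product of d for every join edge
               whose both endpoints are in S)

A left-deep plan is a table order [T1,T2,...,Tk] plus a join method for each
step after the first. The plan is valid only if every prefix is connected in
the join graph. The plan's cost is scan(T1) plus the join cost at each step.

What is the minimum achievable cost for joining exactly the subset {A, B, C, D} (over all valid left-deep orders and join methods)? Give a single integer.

Selinger DP over subsets of {A,B,C,D}:
  {C}: scan cost=40, card=40
  {B}: scan cost=80, card=80
  {A}: scan cost=40, card=40
  {D}: scan cost=100, card=100
  {BC}: card=80; try (B,nl_idx)→400, (C,hash)→640, (B,merge)→960, (C,merge)→1000, (B,hash)→1200, (B,nl)→3240 …(+1); best=400 via (B,nl_idx)
  {CD}: card=1000; try (C,hash)→680, (D,merge)→1120, (C,merge)→1180, (D,nl_idx)→1320, (D,hash)→1480, (D,nl)→4040 …(+1); best=680 via (C,hash)
  {AB}: card=320; try (B,nl_idx)→640, (A,hash)→640, (B,merge)→960, (A,merge)→1000, (B,hash)→1200, (B,nl)→3240 …(+1); best=640 via (B,nl_idx)
  {ABC}: card=320; try (A,hash)→960, (A,merge)→1320, (C,hash)→1440, (A,nl)→3600, (C,merge)→4120, (C,nl)→13440; best=960 via (A,hash)
  {BCD}: card=2000; try (D,merge)→1840, (D,hash)→1880, (B,hash)→2800, (D,nl_idx)→2960, (D,nl)→8400, (B,nl_idx)→9680 …(+2); best=1840 via (D,merge)
  {ABCD}: card=8000; try (D,hash)→2680, (A,hash)→4320, (D,merge)→4960, (D,nl_idx)→11200, (A,merge)→26120, (D,nl)→32960 …(+1); best=2680 via (D,hash)

2680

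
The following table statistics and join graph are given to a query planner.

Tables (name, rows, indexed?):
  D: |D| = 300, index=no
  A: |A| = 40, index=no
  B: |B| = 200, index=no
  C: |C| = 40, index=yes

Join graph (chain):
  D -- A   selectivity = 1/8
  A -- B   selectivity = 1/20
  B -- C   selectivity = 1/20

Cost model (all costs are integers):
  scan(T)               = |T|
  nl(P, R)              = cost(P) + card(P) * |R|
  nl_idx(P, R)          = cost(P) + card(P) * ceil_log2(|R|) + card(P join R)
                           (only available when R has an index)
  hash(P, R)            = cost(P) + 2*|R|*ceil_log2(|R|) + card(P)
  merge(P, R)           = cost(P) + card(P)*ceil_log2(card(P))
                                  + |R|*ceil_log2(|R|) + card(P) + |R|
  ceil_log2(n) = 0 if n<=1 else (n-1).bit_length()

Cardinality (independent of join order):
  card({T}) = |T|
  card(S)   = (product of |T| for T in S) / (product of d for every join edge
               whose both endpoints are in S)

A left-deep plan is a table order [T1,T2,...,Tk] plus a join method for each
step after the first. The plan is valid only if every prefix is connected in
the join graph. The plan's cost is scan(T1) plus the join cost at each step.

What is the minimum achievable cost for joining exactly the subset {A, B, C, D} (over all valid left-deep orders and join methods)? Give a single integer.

7960

Selinger DP over subsets of {A,B,C,D}:
  {D}: scan cost=300, card=300
  {A}: scan cost=40, card=40
  {B}: scan cost=200, card=200
  {C}: scan cost=40, card=40
  {AD}: card=1500; try (A,hash)→1080, (D,merge)→3320, (A,merge)→3580, (D,hash)→5480, (D,nl)→12040, (A,nl)→12300; best=1080 via (A,hash)
  {AB}: card=400; try (A,hash)→880, (B,merge)→2120, (A,merge)→2280, (B,hash)→3280, (B,nl)→8040, (A,nl)→8200; best=880 via (A,hash)
  {BC}: card=400; try (C,hash)→880, (C,nl_idx)→1800, (B,merge)→2120, (C,merge)→2280, (B,hash)→3280, (B,nl)→8040 …(+1); best=880 via (C,hash)
  {ABD}: card=15000; try (B,hash)→5780, (D,hash)→6680, (D,merge)→7880, (B,merge)→20880, (D,nl)→120880, (B,nl)→301080; best=5780 via (B,hash)
  {ABC}: card=800; try (C,hash)→1760, (A,hash)→1760, (C,nl_idx)→4080, (C,merge)→5160, (A,merge)→5160, (C,nl)→16880 …(+1); best=1760 via (C,hash)
  {ABCD}: card=30000; try (D,hash)→7960, (D,merge)→13560, (C,hash)→21260, (C,nl_idx)→125780, (C,merge)→231060, (D,nl)→241760 …(+1); best=7960 via (D,hash)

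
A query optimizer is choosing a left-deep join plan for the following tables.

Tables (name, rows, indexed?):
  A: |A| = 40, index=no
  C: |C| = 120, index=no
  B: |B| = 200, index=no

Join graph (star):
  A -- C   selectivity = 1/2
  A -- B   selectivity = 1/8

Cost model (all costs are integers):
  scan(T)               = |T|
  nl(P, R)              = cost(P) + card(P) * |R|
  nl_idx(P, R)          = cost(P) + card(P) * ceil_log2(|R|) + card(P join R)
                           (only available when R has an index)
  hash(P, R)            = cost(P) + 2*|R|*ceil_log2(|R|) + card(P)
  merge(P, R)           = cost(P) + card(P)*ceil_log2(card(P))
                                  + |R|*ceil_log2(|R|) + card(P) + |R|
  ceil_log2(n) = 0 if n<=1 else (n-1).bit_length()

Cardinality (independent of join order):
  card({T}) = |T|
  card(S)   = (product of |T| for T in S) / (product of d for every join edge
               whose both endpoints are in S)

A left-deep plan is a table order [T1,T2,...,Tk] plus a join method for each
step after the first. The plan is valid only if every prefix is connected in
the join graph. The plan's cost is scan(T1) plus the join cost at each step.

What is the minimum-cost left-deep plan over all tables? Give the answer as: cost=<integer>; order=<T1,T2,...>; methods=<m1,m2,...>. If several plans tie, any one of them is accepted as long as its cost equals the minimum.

Selinger DP (subsets sized 1..n):
  {A}: scan cost=40, card=40
  {C}: scan cost=120, card=120
  {B}: scan cost=200, card=200
  {AC}: card=2400; try (A,hash)→720, (C,merge)→1280, (A,merge)→1360, (C,hash)→1760, (C,nl)→4840, (A,nl)→4920; best=720 via (A,hash)
  {AB}: card=1000; try (A,hash)→880, (B,merge)→2120, (A,merge)→2280, (B,hash)→3280, (B,nl)→8040, (A,nl)→8200; best=880 via (A,hash)
  {ABC}: card=60000; try (C,hash)→3560, (B,hash)→6320, (C,merge)→12840, (B,merge)→33720, (C,nl)→120880, (B,nl)→480720; best=3560 via (C,hash)

cost=3560; order=B,A,C; methods=hash,hash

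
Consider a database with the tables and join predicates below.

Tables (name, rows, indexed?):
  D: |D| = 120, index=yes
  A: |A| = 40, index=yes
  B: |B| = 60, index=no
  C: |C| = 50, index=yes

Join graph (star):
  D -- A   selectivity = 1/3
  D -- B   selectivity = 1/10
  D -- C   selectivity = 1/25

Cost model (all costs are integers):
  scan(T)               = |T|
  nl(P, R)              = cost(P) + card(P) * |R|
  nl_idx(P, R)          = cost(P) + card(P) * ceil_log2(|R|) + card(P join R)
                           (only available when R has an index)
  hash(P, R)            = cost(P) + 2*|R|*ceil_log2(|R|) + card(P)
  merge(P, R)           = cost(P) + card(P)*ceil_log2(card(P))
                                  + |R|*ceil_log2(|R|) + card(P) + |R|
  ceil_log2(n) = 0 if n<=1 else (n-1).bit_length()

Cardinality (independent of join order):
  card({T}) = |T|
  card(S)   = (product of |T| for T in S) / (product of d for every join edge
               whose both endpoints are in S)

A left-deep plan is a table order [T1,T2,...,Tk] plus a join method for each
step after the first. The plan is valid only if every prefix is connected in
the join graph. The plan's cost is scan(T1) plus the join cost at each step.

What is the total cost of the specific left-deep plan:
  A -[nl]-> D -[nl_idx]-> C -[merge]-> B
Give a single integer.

step 1: scan A: cost=40, card=40
step 2: join D via nl
    card(P join D) = 40*120/(3) = 1600
    cost = 40 + 40*120 = 4840
step 3: join C via nl_idx
    card(P join C) = 1600*50/(25) = 3200
    cost = 4840 + 1600*6 + 3200 = 17640
step 4: join B via merge
    card(P join B) = 3200*60/(10) = 19200
    cost = 17640 + 3200*12 + 60*6 + 3200 + 60 = 59660

59660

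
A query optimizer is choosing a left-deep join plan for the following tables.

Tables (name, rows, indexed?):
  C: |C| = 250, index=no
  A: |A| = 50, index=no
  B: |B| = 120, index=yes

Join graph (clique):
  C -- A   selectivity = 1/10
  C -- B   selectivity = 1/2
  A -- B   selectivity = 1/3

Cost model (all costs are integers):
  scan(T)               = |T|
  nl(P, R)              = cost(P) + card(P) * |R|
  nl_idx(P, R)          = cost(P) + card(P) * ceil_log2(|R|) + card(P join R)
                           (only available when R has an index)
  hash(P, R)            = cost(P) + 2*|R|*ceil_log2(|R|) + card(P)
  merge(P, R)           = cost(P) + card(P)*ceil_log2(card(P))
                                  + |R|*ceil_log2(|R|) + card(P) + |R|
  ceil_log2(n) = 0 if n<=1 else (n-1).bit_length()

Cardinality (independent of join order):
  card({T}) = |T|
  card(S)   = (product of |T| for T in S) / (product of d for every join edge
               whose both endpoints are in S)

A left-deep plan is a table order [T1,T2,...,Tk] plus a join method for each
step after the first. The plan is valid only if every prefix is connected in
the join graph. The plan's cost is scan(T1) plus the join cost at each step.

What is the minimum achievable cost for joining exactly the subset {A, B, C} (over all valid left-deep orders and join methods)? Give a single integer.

4030

Selinger DP over subsets of {A,B,C}:
  {C}: scan cost=250, card=250
  {A}: scan cost=50, card=50
  {B}: scan cost=120, card=120
  {AC}: card=1250; try (A,hash)→1100, (C,merge)→2650, (A,merge)→2850, (C,hash)→4100, (C,nl)→12550, (A,nl)→12750; best=1100 via (A,hash)
  {BC}: card=15000; try (B,hash)→2180, (C,merge)→3330, (B,merge)→3460, (C,hash)→4240, (B,nl_idx)→17000, (C,nl)→30120 …(+1); best=2180 via (B,hash)
  {AB}: card=2000; try (A,hash)→840, (B,merge)→1360, (A,merge)→1430, (B,hash)→1780, (B,nl_idx)→2400, (B,nl)→6050 …(+1); best=840 via (A,hash)
  {ABC}: card=25000; try (B,hash)→4030, (C,hash)→6840, (B,merge)→17060, (A,hash)→17780, (C,merge)→27090, (B,nl_idx)→34850 …(+4); best=4030 via (B,hash)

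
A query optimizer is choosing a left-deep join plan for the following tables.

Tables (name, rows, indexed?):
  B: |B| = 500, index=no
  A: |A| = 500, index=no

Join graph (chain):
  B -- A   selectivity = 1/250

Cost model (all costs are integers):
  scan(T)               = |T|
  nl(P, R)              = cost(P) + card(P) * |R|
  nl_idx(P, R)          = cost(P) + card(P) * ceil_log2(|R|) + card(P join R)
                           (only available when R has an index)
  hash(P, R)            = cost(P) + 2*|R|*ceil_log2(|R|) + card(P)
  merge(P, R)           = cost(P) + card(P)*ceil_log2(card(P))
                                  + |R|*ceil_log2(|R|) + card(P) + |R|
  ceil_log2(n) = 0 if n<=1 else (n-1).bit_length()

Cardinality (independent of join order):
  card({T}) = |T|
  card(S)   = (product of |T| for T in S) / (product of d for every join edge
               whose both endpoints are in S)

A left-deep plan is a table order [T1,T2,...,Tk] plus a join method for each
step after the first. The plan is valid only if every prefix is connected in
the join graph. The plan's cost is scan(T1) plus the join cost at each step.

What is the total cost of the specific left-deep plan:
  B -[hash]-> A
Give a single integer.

step 1: scan B: cost=500, card=500
step 2: join A via hash
    card(P join A) = 500*500/(250) = 1000
    cost = 500 + 2*500*9 + 500 = 10000

10000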